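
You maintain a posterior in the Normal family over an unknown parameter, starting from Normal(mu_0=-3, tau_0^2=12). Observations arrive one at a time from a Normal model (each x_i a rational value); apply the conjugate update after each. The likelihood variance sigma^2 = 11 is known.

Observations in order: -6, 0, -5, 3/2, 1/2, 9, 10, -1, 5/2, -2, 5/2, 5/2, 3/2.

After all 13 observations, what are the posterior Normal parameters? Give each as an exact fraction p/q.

obs 1: x=-6 → posterior Normal(-105/23, 132/23)
obs 2: x=0 → posterior Normal(-3, 132/35)
obs 3: x=-5 → posterior Normal(-165/47, 132/47)
obs 4: x=3/2 → posterior Normal(-147/59, 132/59)
obs 5: x=1/2 → posterior Normal(-141/71, 132/71)
obs 6: x=9 → posterior Normal(-33/83, 132/83)
obs 7: x=10 → posterior Normal(87/95, 132/95)
obs 8: x=-1 → posterior Normal(75/107, 132/107)
obs 9: x=5/2 → posterior Normal(15/17, 132/119)
obs 10: x=-2 → posterior Normal(81/131, 132/131)
obs 11: x=5/2 → posterior Normal(111/143, 12/13)
obs 12: x=5/2 → posterior Normal(141/155, 132/155)
obs 13: x=3/2 → posterior Normal(159/167, 132/167)

mu_0=159/167, tau_0^2=132/167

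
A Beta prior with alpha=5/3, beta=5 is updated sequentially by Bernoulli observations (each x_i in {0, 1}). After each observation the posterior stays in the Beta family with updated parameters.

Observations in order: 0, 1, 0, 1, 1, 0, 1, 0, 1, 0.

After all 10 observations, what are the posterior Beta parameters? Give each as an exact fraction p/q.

alpha=20/3, beta=10

obs 1: x=0 → posterior Beta(5/3, 6)
obs 2: x=1 → posterior Beta(8/3, 6)
obs 3: x=0 → posterior Beta(8/3, 7)
obs 4: x=1 → posterior Beta(11/3, 7)
obs 5: x=1 → posterior Beta(14/3, 7)
obs 6: x=0 → posterior Beta(14/3, 8)
obs 7: x=1 → posterior Beta(17/3, 8)
obs 8: x=0 → posterior Beta(17/3, 9)
obs 9: x=1 → posterior Beta(20/3, 9)
obs 10: x=0 → posterior Beta(20/3, 10)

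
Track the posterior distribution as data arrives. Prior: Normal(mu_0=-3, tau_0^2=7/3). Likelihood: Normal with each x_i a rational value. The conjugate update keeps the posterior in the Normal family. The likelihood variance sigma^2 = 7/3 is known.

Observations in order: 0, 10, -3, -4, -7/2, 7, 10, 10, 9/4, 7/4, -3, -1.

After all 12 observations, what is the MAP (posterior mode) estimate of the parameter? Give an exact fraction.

47/26

obs 1: x=0 → posterior Normal(-3/2, 7/6)
obs 2: x=10 → posterior Normal(7/3, 7/9)
obs 3: x=-3 → posterior Normal(1, 7/12)
obs 4: x=-4 → posterior Normal(0, 7/15)
obs 5: x=-7/2 → posterior Normal(-7/12, 7/18)
obs 6: x=7 → posterior Normal(1/2, 1/3)
obs 7: x=10 → posterior Normal(27/16, 7/24)
obs 8: x=10 → posterior Normal(47/18, 7/27)
obs 9: x=9/4 → posterior Normal(103/40, 7/30)
obs 10: x=7/4 → posterior Normal(5/2, 7/33)
obs 11: x=-3 → posterior Normal(49/24, 7/36)
obs 12: x=-1 → posterior Normal(47/26, 7/39)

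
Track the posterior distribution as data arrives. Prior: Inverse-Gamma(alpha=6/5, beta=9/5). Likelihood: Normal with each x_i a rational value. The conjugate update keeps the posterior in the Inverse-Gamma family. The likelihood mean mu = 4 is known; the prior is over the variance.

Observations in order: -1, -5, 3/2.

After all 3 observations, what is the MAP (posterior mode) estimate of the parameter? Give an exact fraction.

2317/148

obs 1: x=-1 → posterior Inverse-Gamma(17/10, 143/10)
obs 2: x=-5 → posterior Inverse-Gamma(11/5, 274/5)
obs 3: x=3/2 → posterior Inverse-Gamma(27/10, 2317/40)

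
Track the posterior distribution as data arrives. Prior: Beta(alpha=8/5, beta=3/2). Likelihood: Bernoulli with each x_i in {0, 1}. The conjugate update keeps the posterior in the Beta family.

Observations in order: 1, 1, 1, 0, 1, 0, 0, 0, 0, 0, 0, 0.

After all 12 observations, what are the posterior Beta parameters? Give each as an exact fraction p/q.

alpha=28/5, beta=19/2

obs 1: x=1 → posterior Beta(13/5, 3/2)
obs 2: x=1 → posterior Beta(18/5, 3/2)
obs 3: x=1 → posterior Beta(23/5, 3/2)
obs 4: x=0 → posterior Beta(23/5, 5/2)
obs 5: x=1 → posterior Beta(28/5, 5/2)
obs 6: x=0 → posterior Beta(28/5, 7/2)
obs 7: x=0 → posterior Beta(28/5, 9/2)
obs 8: x=0 → posterior Beta(28/5, 11/2)
obs 9: x=0 → posterior Beta(28/5, 13/2)
obs 10: x=0 → posterior Beta(28/5, 15/2)
obs 11: x=0 → posterior Beta(28/5, 17/2)
obs 12: x=0 → posterior Beta(28/5, 19/2)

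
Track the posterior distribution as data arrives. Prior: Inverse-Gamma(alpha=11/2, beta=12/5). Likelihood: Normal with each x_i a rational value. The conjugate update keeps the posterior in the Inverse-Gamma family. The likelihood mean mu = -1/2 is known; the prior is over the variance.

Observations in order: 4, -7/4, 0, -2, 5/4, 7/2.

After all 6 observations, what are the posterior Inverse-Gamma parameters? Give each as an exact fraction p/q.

alpha=17/2, beta=1927/80

obs 1: x=4 → posterior Inverse-Gamma(6, 501/40)
obs 2: x=-7/4 → posterior Inverse-Gamma(13/2, 2129/160)
obs 3: x=0 → posterior Inverse-Gamma(7, 2149/160)
obs 4: x=-2 → posterior Inverse-Gamma(15/2, 2329/160)
obs 5: x=5/4 → posterior Inverse-Gamma(8, 1287/80)
obs 6: x=7/2 → posterior Inverse-Gamma(17/2, 1927/80)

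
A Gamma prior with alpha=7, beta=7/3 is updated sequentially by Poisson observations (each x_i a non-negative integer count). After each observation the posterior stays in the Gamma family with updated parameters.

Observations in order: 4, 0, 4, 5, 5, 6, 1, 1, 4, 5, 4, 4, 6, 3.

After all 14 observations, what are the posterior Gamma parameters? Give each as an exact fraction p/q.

alpha=59, beta=49/3

obs 1: x=4 → posterior Gamma(11, 10/3)
obs 2: x=0 → posterior Gamma(11, 13/3)
obs 3: x=4 → posterior Gamma(15, 16/3)
obs 4: x=5 → posterior Gamma(20, 19/3)
obs 5: x=5 → posterior Gamma(25, 22/3)
obs 6: x=6 → posterior Gamma(31, 25/3)
obs 7: x=1 → posterior Gamma(32, 28/3)
obs 8: x=1 → posterior Gamma(33, 31/3)
obs 9: x=4 → posterior Gamma(37, 34/3)
obs 10: x=5 → posterior Gamma(42, 37/3)
obs 11: x=4 → posterior Gamma(46, 40/3)
obs 12: x=4 → posterior Gamma(50, 43/3)
obs 13: x=6 → posterior Gamma(56, 46/3)
obs 14: x=3 → posterior Gamma(59, 49/3)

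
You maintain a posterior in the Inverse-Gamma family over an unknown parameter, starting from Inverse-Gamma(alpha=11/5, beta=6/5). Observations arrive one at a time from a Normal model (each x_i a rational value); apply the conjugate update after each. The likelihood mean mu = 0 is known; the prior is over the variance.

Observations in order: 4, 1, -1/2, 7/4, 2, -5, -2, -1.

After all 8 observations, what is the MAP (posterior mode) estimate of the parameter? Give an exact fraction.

4537/1152

obs 1: x=4 → posterior Inverse-Gamma(27/10, 46/5)
obs 2: x=1 → posterior Inverse-Gamma(16/5, 97/10)
obs 3: x=-1/2 → posterior Inverse-Gamma(37/10, 393/40)
obs 4: x=7/4 → posterior Inverse-Gamma(21/5, 1817/160)
obs 5: x=2 → posterior Inverse-Gamma(47/10, 2137/160)
obs 6: x=-5 → posterior Inverse-Gamma(26/5, 4137/160)
obs 7: x=-2 → posterior Inverse-Gamma(57/10, 4457/160)
obs 8: x=-1 → posterior Inverse-Gamma(31/5, 4537/160)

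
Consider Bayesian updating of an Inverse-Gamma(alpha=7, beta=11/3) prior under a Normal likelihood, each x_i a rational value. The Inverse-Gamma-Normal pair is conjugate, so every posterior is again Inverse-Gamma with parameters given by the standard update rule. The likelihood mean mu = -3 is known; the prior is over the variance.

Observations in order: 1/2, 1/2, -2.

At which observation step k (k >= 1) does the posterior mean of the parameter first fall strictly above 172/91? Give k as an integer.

obs 1: x=1/2 → posterior Inverse-Gamma(15/2, 235/24)
obs 2: x=1/2 → posterior Inverse-Gamma(8, 191/12)
obs 3: x=-2 → posterior Inverse-Gamma(17/2, 197/12)

k = 2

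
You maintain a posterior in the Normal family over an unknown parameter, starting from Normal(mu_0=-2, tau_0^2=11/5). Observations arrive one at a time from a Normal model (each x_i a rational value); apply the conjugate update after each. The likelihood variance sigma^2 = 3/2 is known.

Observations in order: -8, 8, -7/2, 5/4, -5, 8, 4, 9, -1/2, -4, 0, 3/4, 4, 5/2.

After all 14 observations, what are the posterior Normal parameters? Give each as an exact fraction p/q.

obs 1: x=-8 → posterior Normal(-206/37, 33/37)
obs 2: x=8 → posterior Normal(-30/59, 33/59)
obs 3: x=-7/2 → posterior Normal(-107/81, 11/27)
obs 4: x=5/4 → posterior Normal(-159/206, 33/103)
obs 5: x=-5 → posterior Normal(-379/250, 33/125)
obs 6: x=8 → posterior Normal(-9/98, 11/49)
obs 7: x=4 → posterior Normal(149/338, 33/169)
obs 8: x=9 → posterior Normal(545/382, 33/191)
obs 9: x=-1/2 → posterior Normal(523/426, 11/71)
obs 10: x=-4 → posterior Normal(347/470, 33/235)
obs 11: x=0 → posterior Normal(347/514, 33/257)
obs 12: x=3/4 → posterior Normal(190/279, 11/93)
obs 13: x=4 → posterior Normal(278/301, 33/301)
obs 14: x=5/2 → posterior Normal(333/323, 33/323)

mu_0=333/323, tau_0^2=33/323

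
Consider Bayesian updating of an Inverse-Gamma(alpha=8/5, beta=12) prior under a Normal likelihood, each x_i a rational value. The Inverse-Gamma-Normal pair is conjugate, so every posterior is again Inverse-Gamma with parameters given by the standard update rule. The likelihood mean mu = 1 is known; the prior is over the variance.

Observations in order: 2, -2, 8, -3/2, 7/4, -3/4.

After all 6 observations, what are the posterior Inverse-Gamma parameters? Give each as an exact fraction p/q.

obs 1: x=2 → posterior Inverse-Gamma(21/10, 25/2)
obs 2: x=-2 → posterior Inverse-Gamma(13/5, 17)
obs 3: x=8 → posterior Inverse-Gamma(31/10, 83/2)
obs 4: x=-3/2 → posterior Inverse-Gamma(18/5, 357/8)
obs 5: x=7/4 → posterior Inverse-Gamma(41/10, 1437/32)
obs 6: x=-3/4 → posterior Inverse-Gamma(23/5, 743/16)

alpha=23/5, beta=743/16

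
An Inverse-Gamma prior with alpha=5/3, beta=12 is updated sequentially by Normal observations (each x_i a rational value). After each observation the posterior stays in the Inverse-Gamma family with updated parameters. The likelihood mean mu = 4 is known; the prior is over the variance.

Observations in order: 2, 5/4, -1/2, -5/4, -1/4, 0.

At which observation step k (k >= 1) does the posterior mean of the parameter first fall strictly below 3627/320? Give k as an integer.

k = 2

obs 1: x=2 → posterior Inverse-Gamma(13/6, 14)
obs 2: x=5/4 → posterior Inverse-Gamma(8/3, 569/32)
obs 3: x=-1/2 → posterior Inverse-Gamma(19/6, 893/32)
obs 4: x=-5/4 → posterior Inverse-Gamma(11/3, 667/16)
obs 5: x=-1/4 → posterior Inverse-Gamma(25/6, 1623/32)
obs 6: x=0 → posterior Inverse-Gamma(14/3, 1879/32)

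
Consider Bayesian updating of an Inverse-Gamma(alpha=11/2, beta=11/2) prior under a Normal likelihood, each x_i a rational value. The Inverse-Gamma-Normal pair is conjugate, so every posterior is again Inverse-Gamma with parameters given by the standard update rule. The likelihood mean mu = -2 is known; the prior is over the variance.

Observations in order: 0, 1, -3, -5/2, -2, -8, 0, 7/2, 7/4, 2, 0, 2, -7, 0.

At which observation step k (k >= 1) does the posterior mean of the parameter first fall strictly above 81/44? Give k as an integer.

obs 1: x=0 → posterior Inverse-Gamma(6, 15/2)
obs 2: x=1 → posterior Inverse-Gamma(13/2, 12)
obs 3: x=-3 → posterior Inverse-Gamma(7, 25/2)
obs 4: x=-5/2 → posterior Inverse-Gamma(15/2, 101/8)
obs 5: x=-2 → posterior Inverse-Gamma(8, 101/8)
obs 6: x=-8 → posterior Inverse-Gamma(17/2, 245/8)
obs 7: x=0 → posterior Inverse-Gamma(9, 261/8)
obs 8: x=7/2 → posterior Inverse-Gamma(19/2, 191/4)
obs 9: x=7/4 → posterior Inverse-Gamma(10, 1753/32)
obs 10: x=2 → posterior Inverse-Gamma(21/2, 2009/32)
obs 11: x=0 → posterior Inverse-Gamma(11, 2073/32)
obs 12: x=2 → posterior Inverse-Gamma(23/2, 2329/32)
obs 13: x=-7 → posterior Inverse-Gamma(12, 2729/32)
obs 14: x=0 → posterior Inverse-Gamma(25/2, 2793/32)

k = 2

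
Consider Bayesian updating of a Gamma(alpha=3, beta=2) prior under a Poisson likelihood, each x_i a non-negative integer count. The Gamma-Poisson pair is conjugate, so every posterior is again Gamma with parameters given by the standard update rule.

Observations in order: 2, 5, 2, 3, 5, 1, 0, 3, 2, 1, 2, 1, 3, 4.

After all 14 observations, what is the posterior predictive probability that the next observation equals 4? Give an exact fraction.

32609041659099418382479188686997340128504803491840/280805607755268602048174614102036928492604365174417

obs 1: x=2 → posterior Gamma(5, 3)
obs 2: x=5 → posterior Gamma(10, 4)
obs 3: x=2 → posterior Gamma(12, 5)
obs 4: x=3 → posterior Gamma(15, 6)
obs 5: x=5 → posterior Gamma(20, 7)
obs 6: x=1 → posterior Gamma(21, 8)
obs 7: x=0 → posterior Gamma(21, 9)
obs 8: x=3 → posterior Gamma(24, 10)
obs 9: x=2 → posterior Gamma(26, 11)
obs 10: x=1 → posterior Gamma(27, 12)
obs 11: x=2 → posterior Gamma(29, 13)
obs 12: x=1 → posterior Gamma(30, 14)
obs 13: x=3 → posterior Gamma(33, 15)
obs 14: x=4 → posterior Gamma(37, 16)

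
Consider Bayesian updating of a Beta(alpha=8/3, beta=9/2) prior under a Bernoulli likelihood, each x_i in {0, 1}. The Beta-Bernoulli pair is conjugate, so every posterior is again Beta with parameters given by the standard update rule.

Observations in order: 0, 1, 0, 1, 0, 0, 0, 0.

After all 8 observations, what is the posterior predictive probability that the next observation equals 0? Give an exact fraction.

9/13

obs 1: x=0 → posterior Beta(8/3, 11/2)
obs 2: x=1 → posterior Beta(11/3, 11/2)
obs 3: x=0 → posterior Beta(11/3, 13/2)
obs 4: x=1 → posterior Beta(14/3, 13/2)
obs 5: x=0 → posterior Beta(14/3, 15/2)
obs 6: x=0 → posterior Beta(14/3, 17/2)
obs 7: x=0 → posterior Beta(14/3, 19/2)
obs 8: x=0 → posterior Beta(14/3, 21/2)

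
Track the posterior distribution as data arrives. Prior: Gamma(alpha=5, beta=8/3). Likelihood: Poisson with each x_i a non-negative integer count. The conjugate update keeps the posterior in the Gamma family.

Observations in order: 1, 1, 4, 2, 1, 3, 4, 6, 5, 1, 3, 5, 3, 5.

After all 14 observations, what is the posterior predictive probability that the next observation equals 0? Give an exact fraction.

obs 1: x=1 → posterior Gamma(6, 11/3)
obs 2: x=1 → posterior Gamma(7, 14/3)
obs 3: x=4 → posterior Gamma(11, 17/3)
obs 4: x=2 → posterior Gamma(13, 20/3)
obs 5: x=1 → posterior Gamma(14, 23/3)
obs 6: x=3 → posterior Gamma(17, 26/3)
obs 7: x=4 → posterior Gamma(21, 29/3)
obs 8: x=6 → posterior Gamma(27, 32/3)
obs 9: x=5 → posterior Gamma(32, 35/3)
obs 10: x=1 → posterior Gamma(33, 38/3)
obs 11: x=3 → posterior Gamma(36, 41/3)
obs 12: x=5 → posterior Gamma(41, 44/3)
obs 13: x=3 → posterior Gamma(44, 47/3)
obs 14: x=5 → posterior Gamma(49, 50/3)

177635683940025046467781066894531250000000000000000000000000000000000000000000000000/3086864814074416012468391536600205427087835726197888423342649311186063385635200604533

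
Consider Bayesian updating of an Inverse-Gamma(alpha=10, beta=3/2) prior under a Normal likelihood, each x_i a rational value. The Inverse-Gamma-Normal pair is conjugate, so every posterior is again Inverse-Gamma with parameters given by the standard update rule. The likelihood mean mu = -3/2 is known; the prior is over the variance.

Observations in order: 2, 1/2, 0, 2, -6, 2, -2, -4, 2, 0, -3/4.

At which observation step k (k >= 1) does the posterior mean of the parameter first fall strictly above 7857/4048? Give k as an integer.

k = 5

obs 1: x=2 → posterior Inverse-Gamma(21/2, 61/8)
obs 2: x=1/2 → posterior Inverse-Gamma(11, 77/8)
obs 3: x=0 → posterior Inverse-Gamma(23/2, 43/4)
obs 4: x=2 → posterior Inverse-Gamma(12, 135/8)
obs 5: x=-6 → posterior Inverse-Gamma(25/2, 27)
obs 6: x=2 → posterior Inverse-Gamma(13, 265/8)
obs 7: x=-2 → posterior Inverse-Gamma(27/2, 133/4)
obs 8: x=-4 → posterior Inverse-Gamma(14, 291/8)
obs 9: x=2 → posterior Inverse-Gamma(29/2, 85/2)
obs 10: x=0 → posterior Inverse-Gamma(15, 349/8)
obs 11: x=-3/4 → posterior Inverse-Gamma(31/2, 1405/32)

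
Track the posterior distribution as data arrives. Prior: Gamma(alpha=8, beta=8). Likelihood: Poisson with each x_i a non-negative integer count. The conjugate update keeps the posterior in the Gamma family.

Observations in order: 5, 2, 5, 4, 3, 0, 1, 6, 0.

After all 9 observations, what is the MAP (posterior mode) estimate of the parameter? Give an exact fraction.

33/17

obs 1: x=5 → posterior Gamma(13, 9)
obs 2: x=2 → posterior Gamma(15, 10)
obs 3: x=5 → posterior Gamma(20, 11)
obs 4: x=4 → posterior Gamma(24, 12)
obs 5: x=3 → posterior Gamma(27, 13)
obs 6: x=0 → posterior Gamma(27, 14)
obs 7: x=1 → posterior Gamma(28, 15)
obs 8: x=6 → posterior Gamma(34, 16)
obs 9: x=0 → posterior Gamma(34, 17)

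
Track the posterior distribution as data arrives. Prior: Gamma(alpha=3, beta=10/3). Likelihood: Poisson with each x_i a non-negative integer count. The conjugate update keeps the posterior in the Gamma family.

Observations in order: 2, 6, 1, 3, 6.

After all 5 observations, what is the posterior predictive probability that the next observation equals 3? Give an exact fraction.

obs 1: x=2 → posterior Gamma(5, 13/3)
obs 2: x=6 → posterior Gamma(11, 16/3)
obs 3: x=1 → posterior Gamma(12, 19/3)
obs 4: x=3 → posterior Gamma(15, 22/3)
obs 5: x=6 → posterior Gamma(21, 25/3)

1553189576952718198299407958984375/7703617520149104275416476452651008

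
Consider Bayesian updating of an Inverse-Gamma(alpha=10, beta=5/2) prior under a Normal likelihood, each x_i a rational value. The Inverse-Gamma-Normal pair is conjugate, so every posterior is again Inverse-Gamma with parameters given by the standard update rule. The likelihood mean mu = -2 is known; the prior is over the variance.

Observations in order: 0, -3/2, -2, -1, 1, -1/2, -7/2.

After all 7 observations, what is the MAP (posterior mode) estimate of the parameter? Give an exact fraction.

95/116

obs 1: x=0 → posterior Inverse-Gamma(21/2, 9/2)
obs 2: x=-3/2 → posterior Inverse-Gamma(11, 37/8)
obs 3: x=-2 → posterior Inverse-Gamma(23/2, 37/8)
obs 4: x=-1 → posterior Inverse-Gamma(12, 41/8)
obs 5: x=1 → posterior Inverse-Gamma(25/2, 77/8)
obs 6: x=-1/2 → posterior Inverse-Gamma(13, 43/4)
obs 7: x=-7/2 → posterior Inverse-Gamma(27/2, 95/8)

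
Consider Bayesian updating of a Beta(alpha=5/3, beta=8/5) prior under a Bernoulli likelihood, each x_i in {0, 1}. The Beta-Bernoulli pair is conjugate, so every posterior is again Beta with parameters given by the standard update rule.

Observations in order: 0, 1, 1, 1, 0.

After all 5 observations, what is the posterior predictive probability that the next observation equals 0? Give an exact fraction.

27/62

obs 1: x=0 → posterior Beta(5/3, 13/5)
obs 2: x=1 → posterior Beta(8/3, 13/5)
obs 3: x=1 → posterior Beta(11/3, 13/5)
obs 4: x=1 → posterior Beta(14/3, 13/5)
obs 5: x=0 → posterior Beta(14/3, 18/5)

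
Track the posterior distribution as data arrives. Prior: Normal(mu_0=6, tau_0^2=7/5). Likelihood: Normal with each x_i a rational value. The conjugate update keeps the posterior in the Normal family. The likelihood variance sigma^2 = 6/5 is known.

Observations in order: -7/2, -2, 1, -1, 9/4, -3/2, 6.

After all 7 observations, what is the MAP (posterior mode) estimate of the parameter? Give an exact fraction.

179/220

obs 1: x=-7/2 → posterior Normal(23/26, 42/65)
obs 2: x=-2 → posterior Normal(-1/8, 21/50)
obs 3: x=1 → posterior Normal(1/6, 14/45)
obs 4: x=-1 → posterior Normal(-5/68, 21/85)
obs 5: x=9/4 → posterior Normal(53/164, 42/205)
obs 6: x=-3/2 → posterior Normal(11/192, 7/40)
obs 7: x=6 → posterior Normal(179/220, 42/275)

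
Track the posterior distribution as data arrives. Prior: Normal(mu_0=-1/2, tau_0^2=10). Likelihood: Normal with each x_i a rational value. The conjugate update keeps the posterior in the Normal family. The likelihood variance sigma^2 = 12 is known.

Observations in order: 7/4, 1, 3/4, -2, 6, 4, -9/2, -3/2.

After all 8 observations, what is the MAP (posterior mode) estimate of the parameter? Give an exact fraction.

obs 1: x=7/4 → posterior Normal(23/44, 60/11)
obs 2: x=1 → posterior Normal(43/64, 15/4)
obs 3: x=3/4 → posterior Normal(29/42, 20/7)
obs 4: x=-2 → posterior Normal(9/52, 30/13)
obs 5: x=6 → posterior Normal(69/62, 60/31)
obs 6: x=4 → posterior Normal(109/72, 5/3)
obs 7: x=-9/2 → posterior Normal(32/41, 60/41)
obs 8: x=-3/2 → posterior Normal(49/92, 30/23)

49/92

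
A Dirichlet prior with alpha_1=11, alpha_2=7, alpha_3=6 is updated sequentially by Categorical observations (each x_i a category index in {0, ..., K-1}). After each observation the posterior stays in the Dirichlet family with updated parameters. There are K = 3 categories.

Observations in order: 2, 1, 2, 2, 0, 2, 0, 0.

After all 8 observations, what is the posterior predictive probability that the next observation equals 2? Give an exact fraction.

5/16

obs 1: x=2 → posterior Dirichlet(11, 7, 7)
obs 2: x=1 → posterior Dirichlet(11, 8, 7)
obs 3: x=2 → posterior Dirichlet(11, 8, 8)
obs 4: x=2 → posterior Dirichlet(11, 8, 9)
obs 5: x=0 → posterior Dirichlet(12, 8, 9)
obs 6: x=2 → posterior Dirichlet(12, 8, 10)
obs 7: x=0 → posterior Dirichlet(13, 8, 10)
obs 8: x=0 → posterior Dirichlet(14, 8, 10)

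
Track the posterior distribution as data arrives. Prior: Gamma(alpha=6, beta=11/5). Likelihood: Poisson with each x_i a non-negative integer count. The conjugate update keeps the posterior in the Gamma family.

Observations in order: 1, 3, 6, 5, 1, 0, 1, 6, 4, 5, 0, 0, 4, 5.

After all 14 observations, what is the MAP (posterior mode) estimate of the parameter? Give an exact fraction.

230/81

obs 1: x=1 → posterior Gamma(7, 16/5)
obs 2: x=3 → posterior Gamma(10, 21/5)
obs 3: x=6 → posterior Gamma(16, 26/5)
obs 4: x=5 → posterior Gamma(21, 31/5)
obs 5: x=1 → posterior Gamma(22, 36/5)
obs 6: x=0 → posterior Gamma(22, 41/5)
obs 7: x=1 → posterior Gamma(23, 46/5)
obs 8: x=6 → posterior Gamma(29, 51/5)
obs 9: x=4 → posterior Gamma(33, 56/5)
obs 10: x=5 → posterior Gamma(38, 61/5)
obs 11: x=0 → posterior Gamma(38, 66/5)
obs 12: x=0 → posterior Gamma(38, 71/5)
obs 13: x=4 → posterior Gamma(42, 76/5)
obs 14: x=5 → posterior Gamma(47, 81/5)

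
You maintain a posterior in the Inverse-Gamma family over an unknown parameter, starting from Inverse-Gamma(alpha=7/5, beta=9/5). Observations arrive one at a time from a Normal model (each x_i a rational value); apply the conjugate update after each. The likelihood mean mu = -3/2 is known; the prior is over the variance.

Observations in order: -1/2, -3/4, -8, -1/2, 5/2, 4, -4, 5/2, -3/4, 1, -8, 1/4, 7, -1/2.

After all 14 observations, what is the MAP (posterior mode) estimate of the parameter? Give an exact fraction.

19383/1504

obs 1: x=-1/2 → posterior Inverse-Gamma(19/10, 23/10)
obs 2: x=-3/4 → posterior Inverse-Gamma(12/5, 413/160)
obs 3: x=-8 → posterior Inverse-Gamma(29/10, 3793/160)
obs 4: x=-1/2 → posterior Inverse-Gamma(17/5, 3873/160)
obs 5: x=5/2 → posterior Inverse-Gamma(39/10, 5153/160)
obs 6: x=4 → posterior Inverse-Gamma(22/5, 7573/160)
obs 7: x=-4 → posterior Inverse-Gamma(49/10, 8073/160)
obs 8: x=5/2 → posterior Inverse-Gamma(27/5, 9353/160)
obs 9: x=-3/4 → posterior Inverse-Gamma(59/10, 4699/80)
obs 10: x=1 → posterior Inverse-Gamma(32/5, 4949/80)
obs 11: x=-8 → posterior Inverse-Gamma(69/10, 6639/80)
obs 12: x=1/4 → posterior Inverse-Gamma(37/5, 13523/160)
obs 13: x=7 → posterior Inverse-Gamma(79/10, 19303/160)
obs 14: x=-1/2 → posterior Inverse-Gamma(42/5, 19383/160)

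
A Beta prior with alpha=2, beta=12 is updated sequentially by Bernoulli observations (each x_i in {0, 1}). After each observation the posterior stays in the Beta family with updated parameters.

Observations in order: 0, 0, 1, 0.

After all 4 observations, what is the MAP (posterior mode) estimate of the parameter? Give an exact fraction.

obs 1: x=0 → posterior Beta(2, 13)
obs 2: x=0 → posterior Beta(2, 14)
obs 3: x=1 → posterior Beta(3, 14)
obs 4: x=0 → posterior Beta(3, 15)

1/8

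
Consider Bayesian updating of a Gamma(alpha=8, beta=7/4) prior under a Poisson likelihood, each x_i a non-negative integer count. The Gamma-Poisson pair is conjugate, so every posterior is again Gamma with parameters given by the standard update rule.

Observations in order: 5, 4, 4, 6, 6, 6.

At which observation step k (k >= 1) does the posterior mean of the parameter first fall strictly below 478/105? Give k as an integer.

obs 1: x=5 → posterior Gamma(13, 11/4)
obs 2: x=4 → posterior Gamma(17, 15/4)
obs 3: x=4 → posterior Gamma(21, 19/4)
obs 4: x=6 → posterior Gamma(27, 23/4)
obs 5: x=6 → posterior Gamma(33, 27/4)
obs 6: x=6 → posterior Gamma(39, 31/4)

k = 2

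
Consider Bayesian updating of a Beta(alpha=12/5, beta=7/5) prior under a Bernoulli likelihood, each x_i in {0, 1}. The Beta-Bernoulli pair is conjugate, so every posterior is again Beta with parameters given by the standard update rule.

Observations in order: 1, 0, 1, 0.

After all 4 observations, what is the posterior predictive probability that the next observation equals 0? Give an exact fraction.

17/39

obs 1: x=1 → posterior Beta(17/5, 7/5)
obs 2: x=0 → posterior Beta(17/5, 12/5)
obs 3: x=1 → posterior Beta(22/5, 12/5)
obs 4: x=0 → posterior Beta(22/5, 17/5)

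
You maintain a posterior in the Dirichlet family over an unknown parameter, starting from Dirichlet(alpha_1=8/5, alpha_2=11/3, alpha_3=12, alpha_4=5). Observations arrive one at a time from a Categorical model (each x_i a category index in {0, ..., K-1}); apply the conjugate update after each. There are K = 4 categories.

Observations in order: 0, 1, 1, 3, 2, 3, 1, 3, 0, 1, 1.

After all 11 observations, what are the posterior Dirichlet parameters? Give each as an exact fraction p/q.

alpha_1=18/5, alpha_2=26/3, alpha_3=13, alpha_4=8

obs 1: x=0 → posterior Dirichlet(13/5, 11/3, 12, 5)
obs 2: x=1 → posterior Dirichlet(13/5, 14/3, 12, 5)
obs 3: x=1 → posterior Dirichlet(13/5, 17/3, 12, 5)
obs 4: x=3 → posterior Dirichlet(13/5, 17/3, 12, 6)
obs 5: x=2 → posterior Dirichlet(13/5, 17/3, 13, 6)
obs 6: x=3 → posterior Dirichlet(13/5, 17/3, 13, 7)
obs 7: x=1 → posterior Dirichlet(13/5, 20/3, 13, 7)
obs 8: x=3 → posterior Dirichlet(13/5, 20/3, 13, 8)
obs 9: x=0 → posterior Dirichlet(18/5, 20/3, 13, 8)
obs 10: x=1 → posterior Dirichlet(18/5, 23/3, 13, 8)
obs 11: x=1 → posterior Dirichlet(18/5, 26/3, 13, 8)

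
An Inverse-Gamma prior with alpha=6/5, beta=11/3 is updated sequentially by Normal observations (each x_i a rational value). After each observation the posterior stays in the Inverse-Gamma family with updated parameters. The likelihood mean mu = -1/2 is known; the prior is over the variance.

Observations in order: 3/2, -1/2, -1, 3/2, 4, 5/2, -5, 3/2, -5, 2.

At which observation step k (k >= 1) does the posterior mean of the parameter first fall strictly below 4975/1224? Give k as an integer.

k = 3

obs 1: x=3/2 → posterior Inverse-Gamma(17/10, 17/3)
obs 2: x=-1/2 → posterior Inverse-Gamma(11/5, 17/3)
obs 3: x=-1 → posterior Inverse-Gamma(27/10, 139/24)
obs 4: x=3/2 → posterior Inverse-Gamma(16/5, 187/24)
obs 5: x=4 → posterior Inverse-Gamma(37/10, 215/12)
obs 6: x=5/2 → posterior Inverse-Gamma(21/5, 269/12)
obs 7: x=-5 → posterior Inverse-Gamma(47/10, 781/24)
obs 8: x=3/2 → posterior Inverse-Gamma(26/5, 829/24)
obs 9: x=-5 → posterior Inverse-Gamma(57/10, 134/3)
obs 10: x=2 → posterior Inverse-Gamma(31/5, 1147/24)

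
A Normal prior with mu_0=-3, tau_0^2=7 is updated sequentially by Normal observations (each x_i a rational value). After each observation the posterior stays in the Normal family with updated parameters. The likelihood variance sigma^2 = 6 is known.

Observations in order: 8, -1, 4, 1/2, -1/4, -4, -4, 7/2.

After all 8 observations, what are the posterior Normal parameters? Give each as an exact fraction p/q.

obs 1: x=8 → posterior Normal(38/13, 42/13)
obs 2: x=-1 → posterior Normal(31/20, 21/10)
obs 3: x=4 → posterior Normal(59/27, 14/9)
obs 4: x=1/2 → posterior Normal(125/68, 21/17)
obs 5: x=-1/4 → posterior Normal(243/164, 42/41)
obs 6: x=-4 → posterior Normal(131/192, 7/8)
obs 7: x=-4 → posterior Normal(19/220, 42/55)
obs 8: x=7/2 → posterior Normal(117/248, 21/31)

mu_0=117/248, tau_0^2=21/31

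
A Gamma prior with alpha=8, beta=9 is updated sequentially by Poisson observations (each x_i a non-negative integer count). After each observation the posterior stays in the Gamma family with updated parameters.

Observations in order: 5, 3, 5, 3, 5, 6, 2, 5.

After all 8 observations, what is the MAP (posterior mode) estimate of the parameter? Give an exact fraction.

obs 1: x=5 → posterior Gamma(13, 10)
obs 2: x=3 → posterior Gamma(16, 11)
obs 3: x=5 → posterior Gamma(21, 12)
obs 4: x=3 → posterior Gamma(24, 13)
obs 5: x=5 → posterior Gamma(29, 14)
obs 6: x=6 → posterior Gamma(35, 15)
obs 7: x=2 → posterior Gamma(37, 16)
obs 8: x=5 → posterior Gamma(42, 17)

41/17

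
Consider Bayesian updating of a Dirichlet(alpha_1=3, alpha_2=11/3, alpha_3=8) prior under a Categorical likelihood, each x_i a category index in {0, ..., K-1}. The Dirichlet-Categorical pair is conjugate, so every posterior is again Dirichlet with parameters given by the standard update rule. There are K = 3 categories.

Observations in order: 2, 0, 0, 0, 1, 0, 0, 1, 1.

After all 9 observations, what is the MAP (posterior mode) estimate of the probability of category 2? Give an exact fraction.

12/31

obs 1: x=2 → posterior Dirichlet(3, 11/3, 9)
obs 2: x=0 → posterior Dirichlet(4, 11/3, 9)
obs 3: x=0 → posterior Dirichlet(5, 11/3, 9)
obs 4: x=0 → posterior Dirichlet(6, 11/3, 9)
obs 5: x=1 → posterior Dirichlet(6, 14/3, 9)
obs 6: x=0 → posterior Dirichlet(7, 14/3, 9)
obs 7: x=0 → posterior Dirichlet(8, 14/3, 9)
obs 8: x=1 → posterior Dirichlet(8, 17/3, 9)
obs 9: x=1 → posterior Dirichlet(8, 20/3, 9)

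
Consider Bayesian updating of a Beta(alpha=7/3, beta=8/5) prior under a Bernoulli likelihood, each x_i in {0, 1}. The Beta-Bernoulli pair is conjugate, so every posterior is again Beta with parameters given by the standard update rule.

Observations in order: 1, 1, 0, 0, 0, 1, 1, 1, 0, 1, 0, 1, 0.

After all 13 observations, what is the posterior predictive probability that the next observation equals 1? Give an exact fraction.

obs 1: x=1 → posterior Beta(10/3, 8/5)
obs 2: x=1 → posterior Beta(13/3, 8/5)
obs 3: x=0 → posterior Beta(13/3, 13/5)
obs 4: x=0 → posterior Beta(13/3, 18/5)
obs 5: x=0 → posterior Beta(13/3, 23/5)
obs 6: x=1 → posterior Beta(16/3, 23/5)
obs 7: x=1 → posterior Beta(19/3, 23/5)
obs 8: x=1 → posterior Beta(22/3, 23/5)
obs 9: x=0 → posterior Beta(22/3, 28/5)
obs 10: x=1 → posterior Beta(25/3, 28/5)
obs 11: x=0 → posterior Beta(25/3, 33/5)
obs 12: x=1 → posterior Beta(28/3, 33/5)
obs 13: x=0 → posterior Beta(28/3, 38/5)

70/127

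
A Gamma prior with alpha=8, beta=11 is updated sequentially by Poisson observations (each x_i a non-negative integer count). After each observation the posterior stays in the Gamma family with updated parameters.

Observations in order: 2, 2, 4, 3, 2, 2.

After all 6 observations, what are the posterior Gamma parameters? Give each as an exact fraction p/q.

obs 1: x=2 → posterior Gamma(10, 12)
obs 2: x=2 → posterior Gamma(12, 13)
obs 3: x=4 → posterior Gamma(16, 14)
obs 4: x=3 → posterior Gamma(19, 15)
obs 5: x=2 → posterior Gamma(21, 16)
obs 6: x=2 → posterior Gamma(23, 17)

alpha=23, beta=17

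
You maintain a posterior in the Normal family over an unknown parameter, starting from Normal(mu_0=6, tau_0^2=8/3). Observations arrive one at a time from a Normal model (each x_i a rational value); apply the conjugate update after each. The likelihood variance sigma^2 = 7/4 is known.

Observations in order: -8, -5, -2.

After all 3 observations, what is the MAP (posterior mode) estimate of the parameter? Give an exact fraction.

-118/39

obs 1: x=-8 → posterior Normal(-130/53, 56/53)
obs 2: x=-5 → posterior Normal(-58/17, 56/85)
obs 3: x=-2 → posterior Normal(-118/39, 56/117)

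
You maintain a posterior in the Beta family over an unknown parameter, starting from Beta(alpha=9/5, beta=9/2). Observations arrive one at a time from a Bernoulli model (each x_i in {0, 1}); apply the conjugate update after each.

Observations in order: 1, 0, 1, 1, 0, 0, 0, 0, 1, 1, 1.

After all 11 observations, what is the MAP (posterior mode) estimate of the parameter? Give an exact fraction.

4/9

obs 1: x=1 → posterior Beta(14/5, 9/2)
obs 2: x=0 → posterior Beta(14/5, 11/2)
obs 3: x=1 → posterior Beta(19/5, 11/2)
obs 4: x=1 → posterior Beta(24/5, 11/2)
obs 5: x=0 → posterior Beta(24/5, 13/2)
obs 6: x=0 → posterior Beta(24/5, 15/2)
obs 7: x=0 → posterior Beta(24/5, 17/2)
obs 8: x=0 → posterior Beta(24/5, 19/2)
obs 9: x=1 → posterior Beta(29/5, 19/2)
obs 10: x=1 → posterior Beta(34/5, 19/2)
obs 11: x=1 → posterior Beta(39/5, 19/2)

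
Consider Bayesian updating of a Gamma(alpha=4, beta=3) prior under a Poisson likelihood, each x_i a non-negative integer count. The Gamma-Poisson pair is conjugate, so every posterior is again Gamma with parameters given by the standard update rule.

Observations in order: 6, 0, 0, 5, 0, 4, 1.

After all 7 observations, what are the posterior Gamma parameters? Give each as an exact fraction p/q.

alpha=20, beta=10

obs 1: x=6 → posterior Gamma(10, 4)
obs 2: x=0 → posterior Gamma(10, 5)
obs 3: x=0 → posterior Gamma(10, 6)
obs 4: x=5 → posterior Gamma(15, 7)
obs 5: x=0 → posterior Gamma(15, 8)
obs 6: x=4 → posterior Gamma(19, 9)
obs 7: x=1 → posterior Gamma(20, 10)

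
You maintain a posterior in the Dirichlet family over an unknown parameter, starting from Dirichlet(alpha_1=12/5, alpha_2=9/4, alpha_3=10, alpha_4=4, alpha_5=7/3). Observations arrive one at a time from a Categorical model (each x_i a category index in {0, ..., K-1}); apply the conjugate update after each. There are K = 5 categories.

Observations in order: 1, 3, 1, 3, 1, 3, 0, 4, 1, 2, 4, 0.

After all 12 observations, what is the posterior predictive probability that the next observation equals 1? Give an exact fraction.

obs 1: x=1 → posterior Dirichlet(12/5, 13/4, 10, 4, 7/3)
obs 2: x=3 → posterior Dirichlet(12/5, 13/4, 10, 5, 7/3)
obs 3: x=1 → posterior Dirichlet(12/5, 17/4, 10, 5, 7/3)
obs 4: x=3 → posterior Dirichlet(12/5, 17/4, 10, 6, 7/3)
obs 5: x=1 → posterior Dirichlet(12/5, 21/4, 10, 6, 7/3)
obs 6: x=3 → posterior Dirichlet(12/5, 21/4, 10, 7, 7/3)
obs 7: x=0 → posterior Dirichlet(17/5, 21/4, 10, 7, 7/3)
obs 8: x=4 → posterior Dirichlet(17/5, 21/4, 10, 7, 10/3)
obs 9: x=1 → posterior Dirichlet(17/5, 25/4, 10, 7, 10/3)
obs 10: x=2 → posterior Dirichlet(17/5, 25/4, 11, 7, 10/3)
obs 11: x=4 → posterior Dirichlet(17/5, 25/4, 11, 7, 13/3)
obs 12: x=0 → posterior Dirichlet(22/5, 25/4, 11, 7, 13/3)

375/1979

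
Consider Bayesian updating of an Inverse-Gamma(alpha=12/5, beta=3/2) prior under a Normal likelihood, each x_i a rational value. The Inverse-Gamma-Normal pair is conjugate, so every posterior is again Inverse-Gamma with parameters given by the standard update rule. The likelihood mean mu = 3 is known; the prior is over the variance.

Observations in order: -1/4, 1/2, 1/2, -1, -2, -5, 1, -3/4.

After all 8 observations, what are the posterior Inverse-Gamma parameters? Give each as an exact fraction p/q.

obs 1: x=-1/4 → posterior Inverse-Gamma(29/10, 217/32)
obs 2: x=1/2 → posterior Inverse-Gamma(17/5, 317/32)
obs 3: x=1/2 → posterior Inverse-Gamma(39/10, 417/32)
obs 4: x=-1 → posterior Inverse-Gamma(22/5, 673/32)
obs 5: x=-2 → posterior Inverse-Gamma(49/10, 1073/32)
obs 6: x=-5 → posterior Inverse-Gamma(27/5, 2097/32)
obs 7: x=1 → posterior Inverse-Gamma(59/10, 2161/32)
obs 8: x=-3/4 → posterior Inverse-Gamma(32/5, 1193/16)

alpha=32/5, beta=1193/16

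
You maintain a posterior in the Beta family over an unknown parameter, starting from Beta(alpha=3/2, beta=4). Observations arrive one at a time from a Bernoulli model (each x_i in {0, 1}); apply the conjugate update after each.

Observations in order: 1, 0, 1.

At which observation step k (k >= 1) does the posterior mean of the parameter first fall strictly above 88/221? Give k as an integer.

obs 1: x=1 → posterior Beta(5/2, 4)
obs 2: x=0 → posterior Beta(5/2, 5)
obs 3: x=1 → posterior Beta(7/2, 5)

k = 3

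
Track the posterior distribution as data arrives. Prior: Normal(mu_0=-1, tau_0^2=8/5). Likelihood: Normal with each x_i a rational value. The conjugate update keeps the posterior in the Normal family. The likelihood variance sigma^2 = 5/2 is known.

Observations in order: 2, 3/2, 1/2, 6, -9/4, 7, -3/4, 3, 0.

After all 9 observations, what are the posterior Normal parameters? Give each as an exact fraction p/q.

obs 1: x=2 → posterior Normal(7/41, 40/41)
obs 2: x=3/2 → posterior Normal(31/57, 40/57)
obs 3: x=1/2 → posterior Normal(39/73, 40/73)
obs 4: x=6 → posterior Normal(135/89, 40/89)
obs 5: x=-9/4 → posterior Normal(33/35, 8/21)
obs 6: x=7 → posterior Normal(211/121, 40/121)
obs 7: x=-3/4 → posterior Normal(199/137, 40/137)
obs 8: x=3 → posterior Normal(247/153, 40/153)
obs 9: x=0 → posterior Normal(19/13, 40/169)

mu_0=19/13, tau_0^2=40/169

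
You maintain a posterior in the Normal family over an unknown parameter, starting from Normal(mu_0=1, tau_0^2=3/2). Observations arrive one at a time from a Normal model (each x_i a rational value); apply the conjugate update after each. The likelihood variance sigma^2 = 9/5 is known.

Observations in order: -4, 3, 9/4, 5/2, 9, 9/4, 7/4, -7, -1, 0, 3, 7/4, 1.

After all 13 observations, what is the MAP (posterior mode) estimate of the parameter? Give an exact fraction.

obs 1: x=-4 → posterior Normal(-14/11, 9/11)
obs 2: x=3 → posterior Normal(1/16, 9/16)
obs 3: x=9/4 → posterior Normal(7/12, 3/7)
obs 4: x=5/2 → posterior Normal(99/104, 9/26)
obs 5: x=9 → posterior Normal(9/4, 9/31)
obs 6: x=9/4 → posterior Normal(9/4, 1/4)
obs 7: x=7/4 → posterior Normal(359/164, 9/41)
obs 8: x=-7 → posterior Normal(219/184, 9/46)
obs 9: x=-1 → posterior Normal(199/204, 3/17)
obs 10: x=0 → posterior Normal(199/224, 9/56)
obs 11: x=3 → posterior Normal(259/244, 9/61)
obs 12: x=7/4 → posterior Normal(49/44, 3/22)
obs 13: x=1 → posterior Normal(157/142, 9/71)

157/142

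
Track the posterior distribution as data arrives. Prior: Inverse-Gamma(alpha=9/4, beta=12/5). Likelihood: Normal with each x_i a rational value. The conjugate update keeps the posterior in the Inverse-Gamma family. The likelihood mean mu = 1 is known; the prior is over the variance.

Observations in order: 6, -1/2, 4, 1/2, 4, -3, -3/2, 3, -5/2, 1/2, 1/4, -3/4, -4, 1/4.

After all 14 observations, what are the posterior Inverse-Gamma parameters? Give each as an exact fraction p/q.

alpha=37/4, beta=9459/160

obs 1: x=6 → posterior Inverse-Gamma(11/4, 149/10)
obs 2: x=-1/2 → posterior Inverse-Gamma(13/4, 641/40)
obs 3: x=4 → posterior Inverse-Gamma(15/4, 821/40)
obs 4: x=1/2 → posterior Inverse-Gamma(17/4, 413/20)
obs 5: x=4 → posterior Inverse-Gamma(19/4, 503/20)
obs 6: x=-3 → posterior Inverse-Gamma(21/4, 663/20)
obs 7: x=-3/2 → posterior Inverse-Gamma(23/4, 1451/40)
obs 8: x=3 → posterior Inverse-Gamma(25/4, 1531/40)
obs 9: x=-5/2 → posterior Inverse-Gamma(27/4, 222/5)
obs 10: x=1/2 → posterior Inverse-Gamma(29/4, 1781/40)
obs 11: x=1/4 → posterior Inverse-Gamma(31/4, 7169/160)
obs 12: x=-3/4 → posterior Inverse-Gamma(33/4, 3707/80)
obs 13: x=-4 → posterior Inverse-Gamma(35/4, 4707/80)
obs 14: x=1/4 → posterior Inverse-Gamma(37/4, 9459/160)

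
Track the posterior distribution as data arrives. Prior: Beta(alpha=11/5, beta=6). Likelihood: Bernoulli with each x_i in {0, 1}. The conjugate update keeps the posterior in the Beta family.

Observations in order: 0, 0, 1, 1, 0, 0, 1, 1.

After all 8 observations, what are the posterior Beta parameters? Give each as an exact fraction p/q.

obs 1: x=0 → posterior Beta(11/5, 7)
obs 2: x=0 → posterior Beta(11/5, 8)
obs 3: x=1 → posterior Beta(16/5, 8)
obs 4: x=1 → posterior Beta(21/5, 8)
obs 5: x=0 → posterior Beta(21/5, 9)
obs 6: x=0 → posterior Beta(21/5, 10)
obs 7: x=1 → posterior Beta(26/5, 10)
obs 8: x=1 → posterior Beta(31/5, 10)

alpha=31/5, beta=10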